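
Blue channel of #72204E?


Color: #72204E
R = 72 = 114
G = 20 = 32
B = 4E = 78
Blue = 78


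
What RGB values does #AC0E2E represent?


AC → 172 (R)
0E → 14 (G)
2E → 46 (B)
= RGB(172, 14, 46)


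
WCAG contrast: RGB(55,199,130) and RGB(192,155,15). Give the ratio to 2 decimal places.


Linearize each sRGB channel c=v/255: c/12.92 if c ≤ 0.04045 else ((c+0.055)/1.055)^2.4
L = 0.2126×R_lin + 0.7152×G_lin + 0.0722×B_lin
Color 1 (55,199,130):
  R=55: 55/255≈0.2157 > 0.04045 → ((0.2157+0.055)/1.055)^2.4 ≈ 0.03820
  G=199: 199/255≈0.7804 > 0.04045 → ((0.7804+0.055)/1.055)^2.4 ≈ 0.57112
  B=130: 130/255≈0.5098 > 0.04045 → ((0.5098+0.055)/1.055)^2.4 ≈ 0.22323
  L1 = 0.2126×0.03820 + 0.7152×0.57112 + 0.0722×0.22323 ≈ 0.43271
Color 2 (192,155,15):
  R=192: 192/255≈0.7529 > 0.04045 → ((0.7529+0.055)/1.055)^2.4 ≈ 0.52712
  G=155: 155/255≈0.6078 > 0.04045 → ((0.6078+0.055)/1.055)^2.4 ≈ 0.32778
  B=15: 15/255≈0.0588 > 0.04045 → ((0.0588+0.055)/1.055)^2.4 ≈ 0.00478
  L2 = 0.2126×0.52712 + 0.7152×0.32778 + 0.0722×0.00478 ≈ 0.34684
Lighter = 0.43271, Darker = 0.34684
Ratio = (L_lighter + 0.05) / (L_darker + 0.05)
Ratio = (0.43271 + 0.05) / (0.34684 + 0.05) = 0.48271 / 0.39684 ≈ 1.2164
Ratio ≈ 1.22:1


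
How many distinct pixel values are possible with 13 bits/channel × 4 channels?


Total bits = 13 bits/channel × 4 channels = 52 bits
Distinct pixel values = 2^52
= 4,503,599,627,370,496 pixel values


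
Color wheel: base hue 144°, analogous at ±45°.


Base hue: 144°
Left analog: (144 - 45) mod 360 = 99°
Right analog: (144 + 45) mod 360 = 189°
Analogous hues = 99° and 189°


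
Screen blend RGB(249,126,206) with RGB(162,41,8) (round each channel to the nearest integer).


Screen: C = 255 - (255-A)×(255-B)/255, rounded to nearest integer
R: 255 - (255-249)×(255-162)/255 = 255 - 558/255 ≈ 255 - 2.188 = 252.812 → 253
G: 255 - (255-126)×(255-41)/255 = 255 - 27606/255 ≈ 255 - 108.259 = 146.741 → 147
B: 255 - (255-206)×(255-8)/255 = 255 - 12103/255 ≈ 255 - 47.463 = 207.537 → 208
= RGB(253, 147, 208)


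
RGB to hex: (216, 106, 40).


R = 216 → D8 (hex)
G = 106 → 6A (hex)
B = 40 → 28 (hex)
Hex = #D86A28


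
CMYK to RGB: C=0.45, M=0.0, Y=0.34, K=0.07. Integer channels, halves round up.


R = 255 × (1-C) × (1-K) = 255 × 0.55 × 0.93 = 130.4325 → 130
G = 255 × (1-M) × (1-K) = 255 × 1.00 × 0.93 = 237.15 → 237
B = 255 × (1-Y) × (1-K) = 255 × 0.66 × 0.93 = 156.519 → 157
= RGB(130, 237, 157)


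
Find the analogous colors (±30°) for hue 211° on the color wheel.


Base hue: 211°
Left analog: (211 - 30) mod 360 = 181°
Right analog: (211 + 30) mod 360 = 241°
Analogous hues = 181° and 241°


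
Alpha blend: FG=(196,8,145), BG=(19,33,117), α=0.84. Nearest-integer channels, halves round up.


C = α×F + (1-α)×B, with 1-α = 0.16
R: 0.84×196 + 0.16×19 = 164.64 + 3.04 = 167.68 → 168
G: 0.84×8 + 0.16×33 = 6.72 + 5.28 = 12.00 → 12
B: 0.84×145 + 0.16×117 = 121.80 + 18.72 = 140.52 → 141
= RGB(168, 12, 141)


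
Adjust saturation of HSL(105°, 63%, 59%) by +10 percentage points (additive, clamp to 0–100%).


Original S = 63%
Adjustment = +10 percentage points
New S = 63 + (10) = 73
Clamp to [0, 100] → 73
= HSL(105°, 73%, 59%)


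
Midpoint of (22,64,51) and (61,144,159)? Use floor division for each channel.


Midpoint: each channel = ⌊(C₁+C₂)/2⌋
R: ⌊(22+61)/2⌋ = 41
G: ⌊(64+144)/2⌋ = 104
B: ⌊(51+159)/2⌋ = 105
= RGB(41, 104, 105)


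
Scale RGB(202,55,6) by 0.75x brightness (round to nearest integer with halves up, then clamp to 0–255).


Multiply each channel by 0.75, round half up, clamp to [0, 255]
R: 202×0.75 = 151.5 → round → 152
G: 55×0.75 = 41.25 → round → 41
B: 6×0.75 = 4.5 → round → 5
= RGB(152, 41, 5)


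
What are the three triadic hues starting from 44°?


Triadic: equally spaced at 120° intervals
H1 = 44°
H2 = (44 + 120) mod 360 = 164°
H3 = (44 + 240) mod 360 = 284°
Triadic = 44°, 164°, 284°


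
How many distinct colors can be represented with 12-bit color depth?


Colors = 2^bits = 2^12
= 4,096 colors


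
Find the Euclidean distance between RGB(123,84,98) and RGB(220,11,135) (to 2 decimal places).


d = √[(R₁-R₂)² + (G₁-G₂)² + (B₁-B₂)²]
d = √[(123-220)² + (84-11)² + (98-135)²]
d = √[9409 + 5329 + 1369]
d = √16107
d ≈ 126.91


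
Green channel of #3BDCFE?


Color: #3BDCFE
R = 3B = 59
G = DC = 220
B = FE = 254
Green = 220


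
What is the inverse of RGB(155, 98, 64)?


Invert: (255-R, 255-G, 255-B)
R: 255-155 = 100
G: 255-98 = 157
B: 255-64 = 191
= RGB(100, 157, 191)


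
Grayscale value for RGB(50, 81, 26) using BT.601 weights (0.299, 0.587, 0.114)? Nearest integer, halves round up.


Gray = 0.299×R + 0.587×G + 0.114×B
Gray = 0.299×50 + 0.587×81 + 0.114×26
Gray = 14.950 + 47.547 + 2.964
Gray = 65.461 → round half up → 65
Gray = 65


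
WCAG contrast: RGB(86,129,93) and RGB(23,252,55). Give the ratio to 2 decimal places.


Linearize each sRGB channel c=v/255: c/12.92 if c ≤ 0.04045 else ((c+0.055)/1.055)^2.4
L = 0.2126×R_lin + 0.7152×G_lin + 0.0722×B_lin
Color 1 (86,129,93):
  R=86: 86/255≈0.3373 > 0.04045 → ((0.3373+0.055)/1.055)^2.4 ≈ 0.09306
  G=129: 129/255≈0.5059 > 0.04045 → ((0.5059+0.055)/1.055)^2.4 ≈ 0.21953
  B=93: 93/255≈0.3647 > 0.04045 → ((0.3647+0.055)/1.055)^2.4 ≈ 0.10946
  L1 = 0.2126×0.09306 + 0.7152×0.21953 + 0.0722×0.10946 ≈ 0.18469
Color 2 (23,252,55):
  R=23: 23/255≈0.0902 > 0.04045 → ((0.0902+0.055)/1.055)^2.4 ≈ 0.00857
  G=252: 252/255≈0.9882 > 0.04045 → ((0.9882+0.055)/1.055)^2.4 ≈ 0.97345
  B=55: 55/255≈0.2157 > 0.04045 → ((0.2157+0.055)/1.055)^2.4 ≈ 0.03820
  L2 = 0.2126×0.00857 + 0.7152×0.97345 + 0.0722×0.03820 ≈ 0.70079
Lighter = 0.70079, Darker = 0.18469
Ratio = (L_lighter + 0.05) / (L_darker + 0.05)
Ratio = (0.70079 + 0.05) / (0.18469 + 0.05) = 0.75079 / 0.23469 ≈ 3.1990
Ratio ≈ 3.20:1


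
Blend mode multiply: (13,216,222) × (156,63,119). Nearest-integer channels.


Multiply: C = A×B/255, rounded to nearest integer
R: 13×156/255 = 2028/255 ≈ 7.953 → 8
G: 216×63/255 = 13608/255 ≈ 53.365 → 53
B: 222×119/255 = 26418/255 ≈ 103.600 → 104
= RGB(8, 53, 104)


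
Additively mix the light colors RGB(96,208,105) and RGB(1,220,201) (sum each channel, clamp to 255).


Additive: each channel = min(255, C₁+C₂)
R: 96+1 = 97 → 97
G: 208+220 = 428 → 255
B: 105+201 = 306 → 255
= RGB(97, 255, 255)


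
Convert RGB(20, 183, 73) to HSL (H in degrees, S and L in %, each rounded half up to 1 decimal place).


Normalize: R'=20/255≈0.0784, G'=183/255≈0.7176, B'=73/255≈0.2863
Max=183/255, Min=20/255, Δ=Max-Min=163/255
L = (Max+Min)/2 = (183+20)/510 = 203/510 = 0.39803… → L = 39.8%
L ≤ 0.5 → S = Δ/(Max+Min) = 163/(183+20) = 163/203 = 0.80295… → S = 80.3%
(the 1/255 factors cancel in S and H, so raw channel differences can be used)
Max is G' → H = 60 × ((B-R)/Δ + 2) = 60 × ((73-20)/163 + 2)
  53/163 + 2 = 0.3251… + 2 = 2.3251…
  H = 60 × 2.3251… = 139.509…° → H = 139.5°
= HSL(139.5°, 80.3%, 39.8%)


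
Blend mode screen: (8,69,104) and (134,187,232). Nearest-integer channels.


Screen: C = 255 - (255-A)×(255-B)/255, rounded to nearest integer
R: 255 - (255-8)×(255-134)/255 = 255 - 29887/255 ≈ 255 - 117.204 = 137.796 → 138
G: 255 - (255-69)×(255-187)/255 = 255 - 12648/255 ≈ 255 - 49.600 = 205.400 → 205
B: 255 - (255-104)×(255-232)/255 = 255 - 3473/255 ≈ 255 - 13.620 = 241.380 → 241
= RGB(138, 205, 241)


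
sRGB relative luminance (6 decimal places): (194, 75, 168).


Linearize each channel (sRGB transfer function): c = v/255; c_lin = c/12.92 if c ≤ 0.04045, else ((c+0.055)/1.055)^2.4
  R: 194/255 ≈ 0.760784 > 0.04045 → ((0.760784+0.055)/1.055)^2.4 ≈ 0.539479
  G: 75/255 ≈ 0.294118 > 0.04045 → ((0.294118+0.055)/1.055)^2.4 ≈ 0.070360
  B: 168/255 ≈ 0.658824 > 0.04045 → ((0.658824+0.055)/1.055)^2.4 ≈ 0.391572
R_lin = 0.539479, G_lin = 0.070360, B_lin = 0.391572
L = 0.2126×R + 0.7152×G + 0.0722×B
L = 0.2126×0.539479 + 0.7152×0.070360 + 0.0722×0.391572
L ≈ 0.193286


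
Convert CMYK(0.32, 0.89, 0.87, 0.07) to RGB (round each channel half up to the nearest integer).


R = 255 × (1-C) × (1-K) = 255 × 0.68 × 0.93 = 161.262 → 161
G = 255 × (1-M) × (1-K) = 255 × 0.11 × 0.93 = 26.0865 → 26
B = 255 × (1-Y) × (1-K) = 255 × 0.13 × 0.93 = 30.8295 → 31
= RGB(161, 26, 31)


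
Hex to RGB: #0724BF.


07 → 7 (R)
24 → 36 (G)
BF → 191 (B)
= RGB(7, 36, 191)


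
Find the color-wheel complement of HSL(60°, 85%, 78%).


Complement = opposite side of color wheel = hue + 180°
H' = (60 + 180) mod 360 = 240°
S and L unchanged.
= HSL(240°, 85%, 78%)


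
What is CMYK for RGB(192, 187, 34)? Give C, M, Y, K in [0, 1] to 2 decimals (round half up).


R'=192/255≈0.7529, G'=187/255≈0.7333, B'=34/255≈0.1333
K = 1 - max(R',G',B') = 1 - 192/255 = 63/255 = 0.24705… → 0.25
(1-R'-K)/(1-K) simplifies to (max-R)/max with max = 192:
C = (192-192)/192 = 0/192 = 0 → 0.00
M = (192-187)/192 = 5/192 = 0.02604… → 0.03
Y = (192-34)/192 = 158/192 = 0.82291… → 0.82
= CMYK(0.00, 0.03, 0.82, 0.25)


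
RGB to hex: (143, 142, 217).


R = 143 → 8F (hex)
G = 142 → 8E (hex)
B = 217 → D9 (hex)
Hex = #8F8ED9


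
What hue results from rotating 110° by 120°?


New hue = (H + rotation) mod 360
New hue = (110 + 120) mod 360
= 230 mod 360
= 230°


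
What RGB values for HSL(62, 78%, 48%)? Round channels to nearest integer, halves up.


H=62°, S=0.78, L=0.48
C = (1-|2L-1|)×S = (1-|-0.04|)×0.78 = 0.7488
H' = H/60 = 62/60 ≈ 1.0333; X = C×(1-|H' mod 2 - 1|) = 0.72384
m = L - C/2 = 0.48 - 0.3744 = 0.1056
Sector ⌊H'⌋ = 1 → (R',G',B') = (0.72384, 0.7488, 0.0)
RGB = ((R'+m)×255, (G'+m)×255, (B'+m)×255) = (211.5072, 217.872, 26.928)
Round half up → RGB(212, 218, 27)


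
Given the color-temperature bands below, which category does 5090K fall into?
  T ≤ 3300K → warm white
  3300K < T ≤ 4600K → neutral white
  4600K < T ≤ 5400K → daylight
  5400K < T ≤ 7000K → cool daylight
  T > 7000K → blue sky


Temperature: 5090K
4600K < 5090K ≤ 5400K → daylight
Classification: daylight


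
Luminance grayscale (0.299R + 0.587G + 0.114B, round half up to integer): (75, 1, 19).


Gray = 0.299×R + 0.587×G + 0.114×B
Gray = 0.299×75 + 0.587×1 + 0.114×19
Gray = 22.425 + 0.587 + 2.166
Gray = 25.178 → round half up → 25
Gray = 25


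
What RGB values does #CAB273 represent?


CA → 202 (R)
B2 → 178 (G)
73 → 115 (B)
= RGB(202, 178, 115)


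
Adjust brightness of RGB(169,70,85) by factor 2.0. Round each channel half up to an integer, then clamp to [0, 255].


Multiply each channel by 2.0, round half up, clamp to [0, 255]
R: 169×2.0 = 338 → clamp → 255
G: 70×2.0 = 140
B: 85×2.0 = 170
= RGB(255, 140, 170)


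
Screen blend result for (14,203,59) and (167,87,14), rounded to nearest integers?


Screen: C = 255 - (255-A)×(255-B)/255, rounded to nearest integer
R: 255 - (255-14)×(255-167)/255 = 255 - 21208/255 ≈ 255 - 83.169 = 171.831 → 172
G: 255 - (255-203)×(255-87)/255 = 255 - 8736/255 ≈ 255 - 34.259 = 220.741 → 221
B: 255 - (255-59)×(255-14)/255 = 255 - 47236/255 ≈ 255 - 185.239 = 69.761 → 70
= RGB(172, 221, 70)


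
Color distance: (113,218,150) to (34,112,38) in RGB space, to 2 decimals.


d = √[(R₁-R₂)² + (G₁-G₂)² + (B₁-B₂)²]
d = √[(113-34)² + (218-112)² + (150-38)²]
d = √[6241 + 11236 + 12544]
d = √30021
d ≈ 173.27


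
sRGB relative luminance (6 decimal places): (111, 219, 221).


Linearize each channel (sRGB transfer function): c = v/255; c_lin = c/12.92 if c ≤ 0.04045, else ((c+0.055)/1.055)^2.4
  R: 111/255 ≈ 0.435294 > 0.04045 → ((0.435294+0.055)/1.055)^2.4 ≈ 0.158961
  G: 219/255 ≈ 0.858824 > 0.04045 → ((0.858824+0.055)/1.055)^2.4 ≈ 0.708376
  B: 221/255 ≈ 0.866667 > 0.04045 → ((0.866667+0.055)/1.055)^2.4 ≈ 0.723055
R_lin = 0.158961, G_lin = 0.708376, B_lin = 0.723055
L = 0.2126×R + 0.7152×G + 0.0722×B
L = 0.2126×0.158961 + 0.7152×0.708376 + 0.0722×0.723055
L ≈ 0.592630


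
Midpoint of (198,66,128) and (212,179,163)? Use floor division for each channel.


Midpoint: each channel = ⌊(C₁+C₂)/2⌋
R: ⌊(198+212)/2⌋ = 205
G: ⌊(66+179)/2⌋ = 122
B: ⌊(128+163)/2⌋ = 145
= RGB(205, 122, 145)


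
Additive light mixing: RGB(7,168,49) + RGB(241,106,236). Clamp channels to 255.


Additive: each channel = min(255, C₁+C₂)
R: 7+241 = 248 → 248
G: 168+106 = 274 → 255
B: 49+236 = 285 → 255
= RGB(248, 255, 255)


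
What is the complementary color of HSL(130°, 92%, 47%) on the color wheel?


Complement = opposite side of color wheel = hue + 180°
H' = (130 + 180) mod 360 = 310°
S and L unchanged.
= HSL(310°, 92%, 47%)


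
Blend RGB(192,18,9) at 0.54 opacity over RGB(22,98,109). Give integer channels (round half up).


C = α×F + (1-α)×B, with 1-α = 0.46
R: 0.54×192 + 0.46×22 = 103.68 + 10.12 = 113.80 → 114
G: 0.54×18 + 0.46×98 = 9.72 + 45.08 = 54.80 → 55
B: 0.54×9 + 0.46×109 = 4.86 + 50.14 = 55.00 → 55
= RGB(114, 55, 55)


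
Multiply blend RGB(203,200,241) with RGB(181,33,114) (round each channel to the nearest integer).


Multiply: C = A×B/255, rounded to nearest integer
R: 203×181/255 = 36743/255 ≈ 144.090 → 144
G: 200×33/255 = 6600/255 ≈ 25.882 → 26
B: 241×114/255 = 27474/255 ≈ 107.741 → 108
= RGB(144, 26, 108)


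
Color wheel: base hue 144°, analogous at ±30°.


Base hue: 144°
Left analog: (144 - 30) mod 360 = 114°
Right analog: (144 + 30) mod 360 = 174°
Analogous hues = 114° and 174°


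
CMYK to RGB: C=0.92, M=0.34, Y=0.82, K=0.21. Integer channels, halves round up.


R = 255 × (1-C) × (1-K) = 255 × 0.08 × 0.79 = 16.116 → 16
G = 255 × (1-M) × (1-K) = 255 × 0.66 × 0.79 = 132.957 → 133
B = 255 × (1-Y) × (1-K) = 255 × 0.18 × 0.79 = 36.261 → 36
= RGB(16, 133, 36)


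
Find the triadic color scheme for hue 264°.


Triadic: equally spaced at 120° intervals
H1 = 264°
H2 = (264 + 120) mod 360 = 24°
H3 = (264 + 240) mod 360 = 144°
Triadic = 264°, 24°, 144°


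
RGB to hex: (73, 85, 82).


R = 73 → 49 (hex)
G = 85 → 55 (hex)
B = 82 → 52 (hex)
Hex = #495552


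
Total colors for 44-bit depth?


Colors = 2^bits = 2^44
= 17,592,186,044,416 colors


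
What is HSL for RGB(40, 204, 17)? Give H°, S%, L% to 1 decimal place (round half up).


Normalize: R'=40/255≈0.1569, G'=204/255≈0.8000, B'=17/255≈0.0667
Max=204/255, Min=17/255, Δ=Max-Min=187/255
L = (Max+Min)/2 = (204+17)/510 = 221/510 = 0.43333… → L = 43.3%
L ≤ 0.5 → S = Δ/(Max+Min) = 187/(204+17) = 187/221 = 0.84615… → S = 84.6%
(the 1/255 factors cancel in S and H, so raw channel differences can be used)
Max is G' → H = 60 × ((B-R)/Δ + 2) = 60 × ((17-40)/187 + 2)
  -23/187 + 2 = -0.1229… + 2 = 1.8770…
  H = 60 × 1.8770… = 112.620…° → H = 112.6°
= HSL(112.6°, 84.6%, 43.3%)


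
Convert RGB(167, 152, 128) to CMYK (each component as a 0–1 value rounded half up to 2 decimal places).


R'=167/255≈0.6549, G'=152/255≈0.5961, B'=128/255≈0.5020
K = 1 - max(R',G',B') = 1 - 167/255 = 88/255 = 0.34509… → 0.35
(1-R'-K)/(1-K) simplifies to (max-R)/max with max = 167:
C = (167-167)/167 = 0/167 = 0 → 0.00
M = (167-152)/167 = 15/167 = 0.08982… → 0.09
Y = (167-128)/167 = 39/167 = 0.23353… → 0.23
= CMYK(0.00, 0.09, 0.23, 0.35)


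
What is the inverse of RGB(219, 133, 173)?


Invert: (255-R, 255-G, 255-B)
R: 255-219 = 36
G: 255-133 = 122
B: 255-173 = 82
= RGB(36, 122, 82)


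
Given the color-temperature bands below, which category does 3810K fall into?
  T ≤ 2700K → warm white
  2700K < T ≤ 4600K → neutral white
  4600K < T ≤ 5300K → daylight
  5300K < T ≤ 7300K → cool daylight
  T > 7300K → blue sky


Temperature: 3810K
2700K < 3810K ≤ 4600K → neutral white
Classification: neutral white


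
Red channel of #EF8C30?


Color: #EF8C30
R = EF = 239
G = 8C = 140
B = 30 = 48
Red = 239


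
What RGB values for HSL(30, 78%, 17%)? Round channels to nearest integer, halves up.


H=30°, S=0.78, L=0.17
C = (1-|2L-1|)×S = (1-|-0.66|)×0.78 = 0.2652
H' = H/60 = 30/60 ≈ 0.5000; X = C×(1-|H' mod 2 - 1|) = 0.1326
m = L - C/2 = 0.17 - 0.1326 = 0.0374
Sector ⌊H'⌋ = 0 → (R',G',B') = (0.2652, 0.1326, 0.0)
RGB = ((R'+m)×255, (G'+m)×255, (B'+m)×255) = (77.163, 43.35, 9.537)
Round half up → RGB(77, 43, 10)


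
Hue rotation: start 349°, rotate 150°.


New hue = (H + rotation) mod 360
New hue = (349 + 150) mod 360
= 499 mod 360
= 139°


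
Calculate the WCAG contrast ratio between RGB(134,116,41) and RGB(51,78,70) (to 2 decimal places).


Linearize each sRGB channel c=v/255: c/12.92 if c ≤ 0.04045 else ((c+0.055)/1.055)^2.4
L = 0.2126×R_lin + 0.7152×G_lin + 0.0722×B_lin
Color 1 (134,116,41):
  R=134: 134/255≈0.5255 > 0.04045 → ((0.5255+0.055)/1.055)^2.4 ≈ 0.23840
  G=116: 116/255≈0.4549 > 0.04045 → ((0.4549+0.055)/1.055)^2.4 ≈ 0.17465
  B=41: 41/255≈0.1608 > 0.04045 → ((0.1608+0.055)/1.055)^2.4 ≈ 0.02217
  L1 = 0.2126×0.23840 + 0.7152×0.17465 + 0.0722×0.02217 ≈ 0.17719
Color 2 (51,78,70):
  R=51: 51/255≈0.2000 > 0.04045 → ((0.2000+0.055)/1.055)^2.4 ≈ 0.03310
  G=78: 78/255≈0.3059 > 0.04045 → ((0.3059+0.055)/1.055)^2.4 ≈ 0.07619
  B=70: 70/255≈0.2745 > 0.04045 → ((0.2745+0.055)/1.055)^2.4 ≈ 0.06125
  L2 = 0.2126×0.03310 + 0.7152×0.07619 + 0.0722×0.06125 ≈ 0.06595
Lighter = 0.17719, Darker = 0.06595
Ratio = (L_lighter + 0.05) / (L_darker + 0.05)
Ratio = (0.17719 + 0.05) / (0.06595 + 0.05) = 0.22719 / 0.11595 ≈ 1.9594
Ratio ≈ 1.96:1


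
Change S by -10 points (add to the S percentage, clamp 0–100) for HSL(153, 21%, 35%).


Original S = 21%
Adjustment = -10 percentage points
New S = 21 + (-10) = 11
Clamp to [0, 100] → 11
= HSL(153°, 11%, 35%)


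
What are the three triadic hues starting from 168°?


Triadic: equally spaced at 120° intervals
H1 = 168°
H2 = (168 + 120) mod 360 = 288°
H3 = (168 + 240) mod 360 = 48°
Triadic = 168°, 288°, 48°


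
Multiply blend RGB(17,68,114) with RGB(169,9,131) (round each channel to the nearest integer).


Multiply: C = A×B/255, rounded to nearest integer
R: 17×169/255 = 2873/255 ≈ 11.267 → 11
G: 68×9/255 = 612/255 ≈ 2.400 → 2
B: 114×131/255 = 14934/255 ≈ 58.565 → 59
= RGB(11, 2, 59)


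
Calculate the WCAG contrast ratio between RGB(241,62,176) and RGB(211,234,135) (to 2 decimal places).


Linearize each sRGB channel c=v/255: c/12.92 if c ≤ 0.04045 else ((c+0.055)/1.055)^2.4
L = 0.2126×R_lin + 0.7152×G_lin + 0.0722×B_lin
Color 1 (241,62,176):
  R=241: 241/255≈0.9451 > 0.04045 → ((0.9451+0.055)/1.055)^2.4 ≈ 0.87962
  G=62: 62/255≈0.2431 > 0.04045 → ((0.2431+0.055)/1.055)^2.4 ≈ 0.04817
  B=176: 176/255≈0.6902 > 0.04045 → ((0.6902+0.055)/1.055)^2.4 ≈ 0.43415
  L1 = 0.2126×0.87962 + 0.7152×0.04817 + 0.0722×0.43415 ≈ 0.25281
Color 2 (211,234,135):
  R=211: 211/255≈0.8275 > 0.04045 → ((0.8275+0.055)/1.055)^2.4 ≈ 0.65141
  G=234: 234/255≈0.9176 > 0.04045 → ((0.9176+0.055)/1.055)^2.4 ≈ 0.82279
  B=135: 135/255≈0.5294 > 0.04045 → ((0.5294+0.055)/1.055)^2.4 ≈ 0.24228
  L2 = 0.2126×0.65141 + 0.7152×0.82279 + 0.0722×0.24228 ≈ 0.74444
Lighter = 0.74444, Darker = 0.25281
Ratio = (L_lighter + 0.05) / (L_darker + 0.05)
Ratio = (0.74444 + 0.05) / (0.25281 + 0.05) = 0.79444 / 0.30281 ≈ 2.6236
Ratio ≈ 2.62:1


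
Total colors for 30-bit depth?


Colors = 2^bits = 2^30
= 1,073,741,824 colors


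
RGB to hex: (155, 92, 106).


R = 155 → 9B (hex)
G = 92 → 5C (hex)
B = 106 → 6A (hex)
Hex = #9B5C6A


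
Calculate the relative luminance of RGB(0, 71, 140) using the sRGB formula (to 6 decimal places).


Linearize each channel (sRGB transfer function): c = v/255; c_lin = c/12.92 if c ≤ 0.04045, else ((c+0.055)/1.055)^2.4
  R: 0/255 ≈ 0.000000 ≤ 0.04045 → 0.000000/12.92 ≈ 0.000000
  G: 71/255 ≈ 0.278431 > 0.04045 → ((0.278431+0.055)/1.055)^2.4 ≈ 0.063010
  B: 140/255 ≈ 0.549020 > 0.04045 → ((0.549020+0.055)/1.055)^2.4 ≈ 0.262251
R_lin = 0.000000, G_lin = 0.063010, B_lin = 0.262251
L = 0.2126×R + 0.7152×G + 0.0722×B
L = 0.2126×0.000000 + 0.7152×0.063010 + 0.0722×0.262251
L ≈ 0.063999


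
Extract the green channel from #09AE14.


Color: #09AE14
R = 09 = 9
G = AE = 174
B = 14 = 20
Green = 174


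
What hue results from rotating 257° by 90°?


New hue = (H + rotation) mod 360
New hue = (257 + 90) mod 360
= 347 mod 360
= 347°


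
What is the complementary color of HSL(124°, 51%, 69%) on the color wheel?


Complement = opposite side of color wheel = hue + 180°
H' = (124 + 180) mod 360 = 304°
S and L unchanged.
= HSL(304°, 51%, 69%)


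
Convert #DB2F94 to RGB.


DB → 219 (R)
2F → 47 (G)
94 → 148 (B)
= RGB(219, 47, 148)


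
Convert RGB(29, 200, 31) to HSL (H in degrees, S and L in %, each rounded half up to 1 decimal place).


Normalize: R'=29/255≈0.1137, G'=200/255≈0.7843, B'=31/255≈0.1216
Max=200/255, Min=29/255, Δ=Max-Min=171/255
L = (Max+Min)/2 = (200+29)/510 = 229/510 = 0.44901… → L = 44.9%
L ≤ 0.5 → S = Δ/(Max+Min) = 171/(200+29) = 171/229 = 0.74672… → S = 74.7%
(the 1/255 factors cancel in S and H, so raw channel differences can be used)
Max is G' → H = 60 × ((B-R)/Δ + 2) = 60 × ((31-29)/171 + 2)
  2/171 + 2 = 0.0116… + 2 = 2.0116…
  H = 60 × 2.0116… = 120.701…° → H = 120.7°
= HSL(120.7°, 74.7%, 44.9%)


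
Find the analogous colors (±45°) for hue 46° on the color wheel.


Base hue: 46°
Left analog: (46 - 45) mod 360 = 1°
Right analog: (46 + 45) mod 360 = 91°
Analogous hues = 1° and 91°


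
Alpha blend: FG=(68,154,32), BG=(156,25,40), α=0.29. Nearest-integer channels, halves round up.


C = α×F + (1-α)×B, with 1-α = 0.71
R: 0.29×68 + 0.71×156 = 19.72 + 110.76 = 130.48 → 130
G: 0.29×154 + 0.71×25 = 44.66 + 17.75 = 62.41 → 62
B: 0.29×32 + 0.71×40 = 9.28 + 28.40 = 37.68 → 38
= RGB(130, 62, 38)


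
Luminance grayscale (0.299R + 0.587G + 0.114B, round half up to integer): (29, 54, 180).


Gray = 0.299×R + 0.587×G + 0.114×B
Gray = 0.299×29 + 0.587×54 + 0.114×180
Gray = 8.671 + 31.698 + 20.520
Gray = 60.889 → round half up → 61
Gray = 61


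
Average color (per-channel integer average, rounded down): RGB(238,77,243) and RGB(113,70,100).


Midpoint: each channel = ⌊(C₁+C₂)/2⌋
R: ⌊(238+113)/2⌋ = 175
G: ⌊(77+70)/2⌋ = 73
B: ⌊(243+100)/2⌋ = 171
= RGB(175, 73, 171)


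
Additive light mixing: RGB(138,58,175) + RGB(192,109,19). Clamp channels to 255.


Additive: each channel = min(255, C₁+C₂)
R: 138+192 = 330 → 255
G: 58+109 = 167 → 167
B: 175+19 = 194 → 194
= RGB(255, 167, 194)


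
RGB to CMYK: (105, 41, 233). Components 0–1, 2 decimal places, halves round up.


R'=105/255≈0.4118, G'=41/255≈0.1608, B'=233/255≈0.9137
K = 1 - max(R',G',B') = 1 - 233/255 = 22/255 = 0.08627… → 0.09
(1-R'-K)/(1-K) simplifies to (max-R)/max with max = 233:
C = (233-105)/233 = 128/233 = 0.54935… → 0.55
M = (233-41)/233 = 192/233 = 0.82403… → 0.82
Y = (233-233)/233 = 0/233 = 0 → 0.00
= CMYK(0.55, 0.82, 0.00, 0.09)


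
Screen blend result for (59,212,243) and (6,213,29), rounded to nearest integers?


Screen: C = 255 - (255-A)×(255-B)/255, rounded to nearest integer
R: 255 - (255-59)×(255-6)/255 = 255 - 48804/255 ≈ 255 - 191.388 = 63.612 → 64
G: 255 - (255-212)×(255-213)/255 = 255 - 1806/255 ≈ 255 - 7.082 = 247.918 → 248
B: 255 - (255-243)×(255-29)/255 = 255 - 2712/255 ≈ 255 - 10.635 = 244.365 → 244
= RGB(64, 248, 244)


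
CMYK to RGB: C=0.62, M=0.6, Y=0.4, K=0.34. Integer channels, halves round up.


R = 255 × (1-C) × (1-K) = 255 × 0.38 × 0.66 = 63.954 → 64
G = 255 × (1-M) × (1-K) = 255 × 0.40 × 0.66 = 67.32 → 67
B = 255 × (1-Y) × (1-K) = 255 × 0.60 × 0.66 = 100.98 → 101
= RGB(64, 67, 101)


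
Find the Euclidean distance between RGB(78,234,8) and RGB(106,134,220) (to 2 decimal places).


d = √[(R₁-R₂)² + (G₁-G₂)² + (B₁-B₂)²]
d = √[(78-106)² + (234-134)² + (8-220)²]
d = √[784 + 10000 + 44944]
d = √55728
d ≈ 236.07


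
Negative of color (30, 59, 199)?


Invert: (255-R, 255-G, 255-B)
R: 255-30 = 225
G: 255-59 = 196
B: 255-199 = 56
= RGB(225, 196, 56)


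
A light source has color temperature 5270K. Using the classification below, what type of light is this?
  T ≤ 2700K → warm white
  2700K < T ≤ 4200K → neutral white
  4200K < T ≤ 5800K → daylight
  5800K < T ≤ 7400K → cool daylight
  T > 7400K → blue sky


Temperature: 5270K
4200K < 5270K ≤ 5800K → daylight
Classification: daylight


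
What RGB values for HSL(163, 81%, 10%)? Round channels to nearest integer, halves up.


H=163°, S=0.81, L=0.10
C = (1-|2L-1|)×S = (1-|-0.80|)×0.81 = 0.162
H' = H/60 = 163/60 ≈ 2.7167; X = C×(1-|H' mod 2 - 1|) = 0.1161
m = L - C/2 = 0.10 - 0.081 = 0.019
Sector ⌊H'⌋ = 2 → (R',G',B') = (0.0, 0.162, 0.1161)
RGB = ((R'+m)×255, (G'+m)×255, (B'+m)×255) = (4.845, 46.155, 34.4505)
Round half up → RGB(5, 46, 34)


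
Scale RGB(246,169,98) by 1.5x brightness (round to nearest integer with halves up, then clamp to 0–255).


Multiply each channel by 1.5, round half up, clamp to [0, 255]
R: 246×1.5 = 369 → clamp → 255
G: 169×1.5 = 253.5 → round → 254
B: 98×1.5 = 147
= RGB(255, 254, 147)


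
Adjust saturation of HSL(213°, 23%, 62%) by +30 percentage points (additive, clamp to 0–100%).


Original S = 23%
Adjustment = +30 percentage points
New S = 23 + (30) = 53
Clamp to [0, 100] → 53
= HSL(213°, 53%, 62%)


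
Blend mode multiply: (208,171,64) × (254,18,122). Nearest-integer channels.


Multiply: C = A×B/255, rounded to nearest integer
R: 208×254/255 = 52832/255 ≈ 207.184 → 207
G: 171×18/255 = 3078/255 ≈ 12.071 → 12
B: 64×122/255 = 7808/255 ≈ 30.620 → 31
= RGB(207, 12, 31)


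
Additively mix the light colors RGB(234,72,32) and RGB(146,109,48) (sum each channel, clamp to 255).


Additive: each channel = min(255, C₁+C₂)
R: 234+146 = 380 → 255
G: 72+109 = 181 → 181
B: 32+48 = 80 → 80
= RGB(255, 181, 80)


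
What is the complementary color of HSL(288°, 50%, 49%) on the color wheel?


Complement = opposite side of color wheel = hue + 180°
H' = (288 + 180) mod 360 = 108°
S and L unchanged.
= HSL(108°, 50%, 49%)


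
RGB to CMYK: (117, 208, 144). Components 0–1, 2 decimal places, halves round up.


R'=117/255≈0.4588, G'=208/255≈0.8157, B'=144/255≈0.5647
K = 1 - max(R',G',B') = 1 - 208/255 = 47/255 = 0.18431… → 0.18
(1-R'-K)/(1-K) simplifies to (max-R)/max with max = 208:
C = (208-117)/208 = 91/208 = 0.4375 → 0.44
M = (208-208)/208 = 0/208 = 0 → 0.00
Y = (208-144)/208 = 64/208 = 0.30769… → 0.31
= CMYK(0.44, 0.00, 0.31, 0.18)


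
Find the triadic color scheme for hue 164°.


Triadic: equally spaced at 120° intervals
H1 = 164°
H2 = (164 + 120) mod 360 = 284°
H3 = (164 + 240) mod 360 = 44°
Triadic = 164°, 284°, 44°


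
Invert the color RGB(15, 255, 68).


Invert: (255-R, 255-G, 255-B)
R: 255-15 = 240
G: 255-255 = 0
B: 255-68 = 187
= RGB(240, 0, 187)


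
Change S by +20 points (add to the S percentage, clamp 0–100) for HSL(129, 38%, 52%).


Original S = 38%
Adjustment = +20 percentage points
New S = 38 + (20) = 58
Clamp to [0, 100] → 58
= HSL(129°, 58%, 52%)


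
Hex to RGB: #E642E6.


E6 → 230 (R)
42 → 66 (G)
E6 → 230 (B)
= RGB(230, 66, 230)


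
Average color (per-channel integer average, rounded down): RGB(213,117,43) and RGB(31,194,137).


Midpoint: each channel = ⌊(C₁+C₂)/2⌋
R: ⌊(213+31)/2⌋ = 122
G: ⌊(117+194)/2⌋ = 155
B: ⌊(43+137)/2⌋ = 90
= RGB(122, 155, 90)


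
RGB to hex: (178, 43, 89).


R = 178 → B2 (hex)
G = 43 → 2B (hex)
B = 89 → 59 (hex)
Hex = #B22B59


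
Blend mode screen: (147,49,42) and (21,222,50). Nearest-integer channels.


Screen: C = 255 - (255-A)×(255-B)/255, rounded to nearest integer
R: 255 - (255-147)×(255-21)/255 = 255 - 25272/255 ≈ 255 - 99.106 = 155.894 → 156
G: 255 - (255-49)×(255-222)/255 = 255 - 6798/255 ≈ 255 - 26.659 = 228.341 → 228
B: 255 - (255-42)×(255-50)/255 = 255 - 43665/255 ≈ 255 - 171.235 = 83.765 → 84
= RGB(156, 228, 84)


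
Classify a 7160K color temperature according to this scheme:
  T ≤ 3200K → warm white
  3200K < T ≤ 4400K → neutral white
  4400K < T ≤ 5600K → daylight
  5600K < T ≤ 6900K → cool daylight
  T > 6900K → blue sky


Temperature: 7160K
7160K > 6900K → blue sky
Classification: blue sky


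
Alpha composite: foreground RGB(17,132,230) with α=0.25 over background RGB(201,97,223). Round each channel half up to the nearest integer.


C = α×F + (1-α)×B, with 1-α = 0.75
R: 0.25×17 + 0.75×201 = 4.25 + 150.75 = 155.00 → 155
G: 0.25×132 + 0.75×97 = 33.00 + 72.75 = 105.75 → 106
B: 0.25×230 + 0.75×223 = 57.50 + 167.25 = 224.75 → 225
= RGB(155, 106, 225)


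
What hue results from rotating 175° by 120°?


New hue = (H + rotation) mod 360
New hue = (175 + 120) mod 360
= 295 mod 360
= 295°


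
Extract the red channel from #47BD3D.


Color: #47BD3D
R = 47 = 71
G = BD = 189
B = 3D = 61
Red = 71


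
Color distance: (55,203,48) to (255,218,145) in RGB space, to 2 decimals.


d = √[(R₁-R₂)² + (G₁-G₂)² + (B₁-B₂)²]
d = √[(55-255)² + (203-218)² + (48-145)²]
d = √[40000 + 225 + 9409]
d = √49634
d ≈ 222.79


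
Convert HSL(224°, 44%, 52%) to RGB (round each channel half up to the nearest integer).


H=224°, S=0.44, L=0.52
C = (1-|2L-1|)×S = (1-|0.04|)×0.44 = 0.4224
H' = H/60 = 224/60 ≈ 3.7333; X = C×(1-|H' mod 2 - 1|) = 0.11264
m = L - C/2 = 0.52 - 0.2112 = 0.3088
Sector ⌊H'⌋ = 3 → (R',G',B') = (0.0, 0.11264, 0.4224)
RGB = ((R'+m)×255, (G'+m)×255, (B'+m)×255) = (78.744, 107.4672, 186.456)
Round half up → RGB(79, 107, 186)


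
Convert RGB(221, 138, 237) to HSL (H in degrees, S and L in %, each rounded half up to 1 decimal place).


Normalize: R'=221/255≈0.8667, G'=138/255≈0.5412, B'=237/255≈0.9294
Max=237/255, Min=138/255, Δ=Max-Min=99/255
L = (Max+Min)/2 = (237+138)/510 = 375/510 = 0.73529… → L = 73.5%
L > 0.5 → S = Δ/(2-Max-Min) = 99/(510-237-138) = 99/135 = 0.73333… → S = 73.3%
(the 1/255 factors cancel in S and H, so raw channel differences can be used)
Max is B' → H = 60 × ((R-G)/Δ + 4) = 60 × ((221-138)/99 + 4)
  83/99 + 4 = 0.8383… + 4 = 4.8383…
  H = 60 × 4.8383… = 290.303…° → H = 290.3°
= HSL(290.3°, 73.3%, 73.5%)


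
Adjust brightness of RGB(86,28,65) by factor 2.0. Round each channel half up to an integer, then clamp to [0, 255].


Multiply each channel by 2.0, round half up, clamp to [0, 255]
R: 86×2.0 = 172
G: 28×2.0 = 56
B: 65×2.0 = 130
= RGB(172, 56, 130)


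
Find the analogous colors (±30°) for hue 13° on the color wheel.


Base hue: 13°
Left analog: (13 - 30) mod 360 = 343°
Right analog: (13 + 30) mod 360 = 43°
Analogous hues = 343° and 43°


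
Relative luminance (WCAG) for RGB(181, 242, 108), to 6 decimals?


Linearize each channel (sRGB transfer function): c = v/255; c_lin = c/12.92 if c ≤ 0.04045, else ((c+0.055)/1.055)^2.4
  R: 181/255 ≈ 0.709804 > 0.04045 → ((0.709804+0.055)/1.055)^2.4 ≈ 0.462077
  G: 242/255 ≈ 0.949020 > 0.04045 → ((0.949020+0.055)/1.055)^2.4 ≈ 0.887923
  B: 108/255 ≈ 0.423529 > 0.04045 → ((0.423529+0.055)/1.055)^2.4 ≈ 0.149960
R_lin = 0.462077, G_lin = 0.887923, B_lin = 0.149960
L = 0.2126×R + 0.7152×G + 0.0722×B
L = 0.2126×0.462077 + 0.7152×0.887923 + 0.0722×0.149960
L ≈ 0.744107


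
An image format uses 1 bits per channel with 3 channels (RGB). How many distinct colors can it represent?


Total bits = 1 bits/channel × 3 channels = 3 bits
Distinct colors = 2^3
= 8 colors


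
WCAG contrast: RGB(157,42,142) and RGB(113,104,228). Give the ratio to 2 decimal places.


Linearize each sRGB channel c=v/255: c/12.92 if c ≤ 0.04045 else ((c+0.055)/1.055)^2.4
L = 0.2126×R_lin + 0.7152×G_lin + 0.0722×B_lin
Color 1 (157,42,142):
  R=157: 157/255≈0.6157 > 0.04045 → ((0.6157+0.055)/1.055)^2.4 ≈ 0.33716
  G=42: 42/255≈0.1647 > 0.04045 → ((0.1647+0.055)/1.055)^2.4 ≈ 0.02315
  B=142: 142/255≈0.5569 > 0.04045 → ((0.5569+0.055)/1.055)^2.4 ≈ 0.27050
  L1 = 0.2126×0.33716 + 0.7152×0.02315 + 0.0722×0.27050 ≈ 0.10777
Color 2 (113,104,228):
  R=113: 113/255≈0.4431 > 0.04045 → ((0.4431+0.055)/1.055)^2.4 ≈ 0.16513
  G=104: 104/255≈0.4078 > 0.04045 → ((0.4078+0.055)/1.055)^2.4 ≈ 0.13843
  B=228: 228/255≈0.8941 > 0.04045 → ((0.8941+0.055)/1.055)^2.4 ≈ 0.77582
  L2 = 0.2126×0.16513 + 0.7152×0.13843 + 0.0722×0.77582 ≈ 0.19013
Lighter = 0.19013, Darker = 0.10777
Ratio = (L_lighter + 0.05) / (L_darker + 0.05)
Ratio = (0.19013 + 0.05) / (0.10777 + 0.05) = 0.24013 / 0.15777 ≈ 1.5220
Ratio ≈ 1.52:1


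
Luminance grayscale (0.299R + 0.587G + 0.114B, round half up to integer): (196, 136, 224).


Gray = 0.299×R + 0.587×G + 0.114×B
Gray = 0.299×196 + 0.587×136 + 0.114×224
Gray = 58.604 + 79.832 + 25.536
Gray = 163.972 → round half up → 164
Gray = 164


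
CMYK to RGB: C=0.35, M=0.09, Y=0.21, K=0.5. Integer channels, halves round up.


R = 255 × (1-C) × (1-K) = 255 × 0.65 × 0.50 = 82.875 → 83
G = 255 × (1-M) × (1-K) = 255 × 0.91 × 0.50 = 116.025 → 116
B = 255 × (1-Y) × (1-K) = 255 × 0.79 × 0.50 = 100.725 → 101
= RGB(83, 116, 101)


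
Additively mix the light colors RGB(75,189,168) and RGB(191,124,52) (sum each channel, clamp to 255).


Additive: each channel = min(255, C₁+C₂)
R: 75+191 = 266 → 255
G: 189+124 = 313 → 255
B: 168+52 = 220 → 220
= RGB(255, 255, 220)


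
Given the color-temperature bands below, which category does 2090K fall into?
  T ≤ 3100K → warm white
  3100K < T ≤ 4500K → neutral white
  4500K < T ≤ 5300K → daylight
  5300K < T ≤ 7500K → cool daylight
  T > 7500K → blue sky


Temperature: 2090K
2090K ≤ 3100K → warm white
Classification: warm white


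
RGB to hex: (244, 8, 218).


R = 244 → F4 (hex)
G = 8 → 08 (hex)
B = 218 → DA (hex)
Hex = #F408DA


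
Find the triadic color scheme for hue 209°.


Triadic: equally spaced at 120° intervals
H1 = 209°
H2 = (209 + 120) mod 360 = 329°
H3 = (209 + 240) mod 360 = 89°
Triadic = 209°, 329°, 89°


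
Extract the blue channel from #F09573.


Color: #F09573
R = F0 = 240
G = 95 = 149
B = 73 = 115
Blue = 115


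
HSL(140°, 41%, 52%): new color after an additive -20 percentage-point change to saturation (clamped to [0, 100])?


Original S = 41%
Adjustment = -20 percentage points
New S = 41 + (-20) = 21
Clamp to [0, 100] → 21
= HSL(140°, 21%, 52%)


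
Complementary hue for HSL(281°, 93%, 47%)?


Complement = opposite side of color wheel = hue + 180°
H' = (281 + 180) mod 360 = 101°
S and L unchanged.
= HSL(101°, 93%, 47%)


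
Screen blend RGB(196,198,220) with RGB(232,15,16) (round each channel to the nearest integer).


Screen: C = 255 - (255-A)×(255-B)/255, rounded to nearest integer
R: 255 - (255-196)×(255-232)/255 = 255 - 1357/255 ≈ 255 - 5.322 = 249.678 → 250
G: 255 - (255-198)×(255-15)/255 = 255 - 13680/255 ≈ 255 - 53.647 = 201.353 → 201
B: 255 - (255-220)×(255-16)/255 = 255 - 8365/255 ≈ 255 - 32.804 = 222.196 → 222
= RGB(250, 201, 222)


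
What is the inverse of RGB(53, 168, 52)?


Invert: (255-R, 255-G, 255-B)
R: 255-53 = 202
G: 255-168 = 87
B: 255-52 = 203
= RGB(202, 87, 203)


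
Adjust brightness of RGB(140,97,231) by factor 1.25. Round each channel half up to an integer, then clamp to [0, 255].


Multiply each channel by 1.25, round half up, clamp to [0, 255]
R: 140×1.25 = 175
G: 97×1.25 = 121.25 → round → 121
B: 231×1.25 = 288.75 → round → 289 → clamp → 255
= RGB(175, 121, 255)


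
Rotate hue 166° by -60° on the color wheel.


New hue = (H + rotation) mod 360
New hue = (166 -60) mod 360
= 106 mod 360
= 106°


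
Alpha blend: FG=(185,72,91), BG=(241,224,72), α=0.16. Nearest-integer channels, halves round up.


C = α×F + (1-α)×B, with 1-α = 0.84
R: 0.16×185 + 0.84×241 = 29.60 + 202.44 = 232.04 → 232
G: 0.16×72 + 0.84×224 = 11.52 + 188.16 = 199.68 → 200
B: 0.16×91 + 0.84×72 = 14.56 + 60.48 = 75.04 → 75
= RGB(232, 200, 75)


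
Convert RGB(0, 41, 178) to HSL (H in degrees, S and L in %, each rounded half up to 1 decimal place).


Normalize: R'=0/255≈0.0000, G'=41/255≈0.1608, B'=178/255≈0.6980
Max=178/255, Min=0/255, Δ=Max-Min=178/255
L = (Max+Min)/2 = (178+0)/510 = 178/510 = 0.34901… → L = 34.9%
L ≤ 0.5 → S = Δ/(Max+Min) = 178/(178+0) = 178/178 = 1 → S = 100.0%
(the 1/255 factors cancel in S and H, so raw channel differences can be used)
Max is B' → H = 60 × ((R-G)/Δ + 4) = 60 × ((0-41)/178 + 4)
  -41/178 + 4 = -0.2303… + 4 = 3.7696…
  H = 60 × 3.7696… = 226.179…° → H = 226.2°
= HSL(226.2°, 100.0%, 34.9%)


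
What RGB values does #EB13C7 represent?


EB → 235 (R)
13 → 19 (G)
C7 → 199 (B)
= RGB(235, 19, 199)


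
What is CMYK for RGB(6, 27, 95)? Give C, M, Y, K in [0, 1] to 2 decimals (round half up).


R'=6/255≈0.0235, G'=27/255≈0.1059, B'=95/255≈0.3725
K = 1 - max(R',G',B') = 1 - 95/255 = 160/255 = 0.62745… → 0.63
(1-R'-K)/(1-K) simplifies to (max-R)/max with max = 95:
C = (95-6)/95 = 89/95 = 0.93684… → 0.94
M = (95-27)/95 = 68/95 = 0.71578… → 0.72
Y = (95-95)/95 = 0/95 = 0 → 0.00
= CMYK(0.94, 0.72, 0.00, 0.63)


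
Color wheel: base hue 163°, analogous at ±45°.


Base hue: 163°
Left analog: (163 - 45) mod 360 = 118°
Right analog: (163 + 45) mod 360 = 208°
Analogous hues = 118° and 208°


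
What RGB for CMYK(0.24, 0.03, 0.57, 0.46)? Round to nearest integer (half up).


R = 255 × (1-C) × (1-K) = 255 × 0.76 × 0.54 = 104.652 → 105
G = 255 × (1-M) × (1-K) = 255 × 0.97 × 0.54 = 133.569 → 134
B = 255 × (1-Y) × (1-K) = 255 × 0.43 × 0.54 = 59.211 → 59
= RGB(105, 134, 59)


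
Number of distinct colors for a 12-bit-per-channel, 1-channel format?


Total bits = 12 bits/channel × 1 channels = 12 bits
Distinct colors = 2^12
= 4,096 colors


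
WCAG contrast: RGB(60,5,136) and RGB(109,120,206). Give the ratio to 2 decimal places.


Linearize each sRGB channel c=v/255: c/12.92 if c ≤ 0.04045 else ((c+0.055)/1.055)^2.4
L = 0.2126×R_lin + 0.7152×G_lin + 0.0722×B_lin
Color 1 (60,5,136):
  R=60: 60/255≈0.2353 > 0.04045 → ((0.2353+0.055)/1.055)^2.4 ≈ 0.04519
  G=5: 5/255≈0.0196 ≤ 0.04045 → 0.0196/12.92 ≈ 0.00152
  B=136: 136/255≈0.5333 > 0.04045 → ((0.5333+0.055)/1.055)^2.4 ≈ 0.24620
  L1 = 0.2126×0.04519 + 0.7152×0.00152 + 0.0722×0.24620 ≈ 0.02847
Color 2 (109,120,206):
  R=109: 109/255≈0.4275 > 0.04045 → ((0.4275+0.055)/1.055)^2.4 ≈ 0.15293
  G=120: 120/255≈0.4706 > 0.04045 → ((0.4706+0.055)/1.055)^2.4 ≈ 0.18782
  B=206: 206/255≈0.8078 > 0.04045 → ((0.8078+0.055)/1.055)^2.4 ≈ 0.61721
  L2 = 0.2126×0.15293 + 0.7152×0.18782 + 0.0722×0.61721 ≈ 0.21140
Lighter = 0.21140, Darker = 0.02847
Ratio = (L_lighter + 0.05) / (L_darker + 0.05)
Ratio = (0.21140 + 0.05) / (0.02847 + 0.05) = 0.26140 / 0.07847 ≈ 3.3314
Ratio ≈ 3.33:1


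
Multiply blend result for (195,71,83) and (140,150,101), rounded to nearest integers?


Multiply: C = A×B/255, rounded to nearest integer
R: 195×140/255 = 27300/255 ≈ 107.059 → 107
G: 71×150/255 = 10650/255 ≈ 41.765 → 42
B: 83×101/255 = 8383/255 ≈ 32.875 → 33
= RGB(107, 42, 33)
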